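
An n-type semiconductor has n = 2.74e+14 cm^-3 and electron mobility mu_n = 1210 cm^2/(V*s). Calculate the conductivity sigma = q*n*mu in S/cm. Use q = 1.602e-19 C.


Step 1: sigma = q * n * mu
Step 2: sigma = 1.602e-19 * 2.74e+14 * 1210
Step 3: sigma = 5.311e-02 S/cm

5.311e-02


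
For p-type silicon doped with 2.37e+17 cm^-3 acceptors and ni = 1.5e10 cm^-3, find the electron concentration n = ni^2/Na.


Step 1: Majority hole concentration p ≈ Na = 2.37e+17 cm^-3
Step 2: n = ni^2 / Na = (1.5e10)^2 / 2.37e+17
Step 3: n = 9.49e+02 cm^-3

9.49e+02


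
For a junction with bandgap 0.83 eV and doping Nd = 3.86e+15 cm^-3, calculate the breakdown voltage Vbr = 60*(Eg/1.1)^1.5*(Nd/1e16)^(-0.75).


Step 1: Eg/1.1 = 0.83/1.1 = 0.754545
Step 2: (Eg/1.1)^1.5 = 0.754545^1.5 = 0.655432
Step 3: (Nd/1e16)^(-0.75) = (0.386)^(-0.75) = 2.042018
Step 4: Vbr = 60 * 0.655432 * 2.042018 = 80.3 V

80.3


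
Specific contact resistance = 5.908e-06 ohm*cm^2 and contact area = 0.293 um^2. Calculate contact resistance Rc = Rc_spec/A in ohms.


Step 1: Convert area to cm^2: 0.293 um^2 = 2.9300e-09 cm^2
Step 2: Rc = Rc_spec / A = 5.908e-06 / 2.9300e-09
Step 3: Rc = 2.02e+03 ohms

2.02e+03


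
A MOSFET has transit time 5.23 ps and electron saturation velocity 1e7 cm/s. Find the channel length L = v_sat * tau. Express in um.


Step 1: tau in seconds = 5.23 ps * 1e-12 = 5.2300e-12 s
Step 2: L = v_sat * tau = 1e7 * 5.2300e-12 = 5.2300e-05 cm
Step 3: L in um = 5.2300e-05 * 1e4 = 0.523 um

0.523


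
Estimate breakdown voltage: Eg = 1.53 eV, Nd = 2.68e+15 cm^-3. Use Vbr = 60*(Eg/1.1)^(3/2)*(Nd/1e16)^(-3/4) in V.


Step 1: Eg/1.1 = 1.53/1.1 = 1.390909
Step 2: (Eg/1.1)^1.5 = 1.390909^1.5 = 1.640394
Step 3: (Nd/1e16)^(-0.75) = (0.268)^(-0.75) = 2.684719
Step 4: Vbr = 60 * 1.640394 * 2.684719 = 264.2 V

264.2


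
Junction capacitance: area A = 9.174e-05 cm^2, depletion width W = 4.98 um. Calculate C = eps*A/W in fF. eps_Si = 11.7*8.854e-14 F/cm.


Step 1: eps_Si = 11.7 * 8.854e-14 = 1.035918e-12 F/cm
Step 2: W in cm = 4.98 * 1e-4 = 4.98e-04 cm
Step 3: C = 1.035918e-12 * 9.174e-05 / 4.98e-04 = 1.908336e-13 F
Step 4: C = 190.83 fF

190.83


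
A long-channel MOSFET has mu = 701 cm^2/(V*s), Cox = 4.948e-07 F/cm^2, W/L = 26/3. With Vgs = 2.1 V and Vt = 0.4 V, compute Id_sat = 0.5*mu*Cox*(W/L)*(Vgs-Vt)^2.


Step 1: Overdrive voltage Vov = Vgs - Vt = 2.1 - 0.4 = 1.7 V
Step 2: W/L = 26/3 = 8.66667
Step 3: Id = 0.5 * 701 * 4.948e-07 * 8.66667 * 1.7^2
Step 4: Id = 4.34e-03 A

4.34e-03


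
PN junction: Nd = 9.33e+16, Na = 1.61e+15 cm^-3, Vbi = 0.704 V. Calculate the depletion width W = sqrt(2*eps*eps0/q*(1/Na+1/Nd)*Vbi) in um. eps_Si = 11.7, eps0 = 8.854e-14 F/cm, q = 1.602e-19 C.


Step 1: 1/Na + 1/Nd = 1/1.61e+15 + 1/9.33e+16 = 6.31836e-16
Step 2: 2*eps*eps0/q = 2*11.7*8.854e-14/1.602e-19 = 1.293281e+07
Step 3: W^2 = 1.293281e+07 * 6.31836e-16 * 0.704 = 5.75268e-09
Step 4: W = sqrt(5.75268e-09) = 7.585e-05 cm = 0.7585 um

0.7585


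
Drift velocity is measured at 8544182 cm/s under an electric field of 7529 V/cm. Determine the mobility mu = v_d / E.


Step 1: mu = v_d / E
Step 2: mu = 8544182 / 7529
Step 3: mu = 1134.84 cm^2/(V*s)

1134.84


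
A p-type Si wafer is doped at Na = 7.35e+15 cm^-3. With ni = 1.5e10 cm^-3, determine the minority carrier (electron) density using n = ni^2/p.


Step 1: Majority hole concentration p ≈ Na = 7.35e+15 cm^-3
Step 2: n = ni^2 / Na = (1.5e10)^2 / 7.35e+15
Step 3: n = 3.06e+04 cm^-3

3.06e+04


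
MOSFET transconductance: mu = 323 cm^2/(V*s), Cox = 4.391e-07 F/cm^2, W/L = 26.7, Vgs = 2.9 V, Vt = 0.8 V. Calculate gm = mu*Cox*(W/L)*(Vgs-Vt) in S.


Step 1: Vov = Vgs - Vt = 2.9 - 0.8 = 2.1 V
Step 2: gm = mu * Cox * (W/L) * Vov
Step 3: gm = 323 * 4.391e-07 * 26.7 * 2.1 = 7.95e-03 S

7.95e-03


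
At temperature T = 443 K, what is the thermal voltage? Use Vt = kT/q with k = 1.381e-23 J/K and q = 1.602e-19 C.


Step 1: kT = 1.381e-23 * 443 = 6.11783e-21 J
Step 2: Vt = kT/q = 6.11783e-21 / 1.602e-19
Step 3: Vt = 0.03819 V

0.03819


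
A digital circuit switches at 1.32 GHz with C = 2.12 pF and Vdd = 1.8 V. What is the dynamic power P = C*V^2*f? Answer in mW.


Step 1: V^2 = 1.8^2 = 3.24 V^2
Step 2: P = C*V^2*f = 2.12e-12 F * 3.24 * 1.32e9 Hz
Step 3: P = 9.066816e-03 W
Step 4: P = 9.067 mW

9.067


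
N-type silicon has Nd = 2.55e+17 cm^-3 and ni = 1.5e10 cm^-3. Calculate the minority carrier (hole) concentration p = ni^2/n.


Step 1: Since Nd >> ni, n ≈ Nd = 2.55e+17 cm^-3
Step 2: p = ni^2 / n = (1.5e10)^2 / 2.55e+17
Step 3: p = 2.25e20 / 2.55e+17 = 8.82e+02 cm^-3

8.82e+02


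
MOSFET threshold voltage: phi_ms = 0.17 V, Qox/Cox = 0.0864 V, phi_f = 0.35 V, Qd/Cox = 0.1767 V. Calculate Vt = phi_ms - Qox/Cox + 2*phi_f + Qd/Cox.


Step 1: Vt = phi_ms - Qox/Cox + 2*phi_f + Qd/Cox
Step 2: Vt = 0.17 - 0.0864 + 2*0.35 + 0.1767
Step 3: Vt = 0.17 - 0.0864 + 0.7 + 0.1767
Step 4: Vt = 0.9603 V

0.9603


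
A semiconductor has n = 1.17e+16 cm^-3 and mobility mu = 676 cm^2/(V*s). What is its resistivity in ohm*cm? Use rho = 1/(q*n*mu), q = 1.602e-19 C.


Step 1: sigma = q * n * mu = 1.602e-19 * 1.17e+16 * 676 = 1.26705e+00 S/cm
Step 2: rho = 1 / sigma = 1 / 1.26705e+00 = 0.7892 ohm*cm

0.7892


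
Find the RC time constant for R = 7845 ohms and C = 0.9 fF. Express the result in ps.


Step 1: tau = R * C
Step 2: tau = 7845 * 0.9 fF = 7845 * 9.0e-16 F
Step 3: tau = 7.0605e-12 s = 7.0605 ps

7.0605


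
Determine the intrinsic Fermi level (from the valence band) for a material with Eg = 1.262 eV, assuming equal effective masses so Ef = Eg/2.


Step 1: For an intrinsic semiconductor, the Fermi level sits at midgap.
Step 2: Ef = Eg / 2 = 1.262 / 2 = 0.631 eV

0.631


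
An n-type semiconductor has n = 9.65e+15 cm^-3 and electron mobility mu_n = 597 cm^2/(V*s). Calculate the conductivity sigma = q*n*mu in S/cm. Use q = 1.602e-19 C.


Step 1: sigma = q * n * mu
Step 2: sigma = 1.602e-19 * 9.65e+15 * 597
Step 3: sigma = 9.229e-01 S/cm

9.229e-01


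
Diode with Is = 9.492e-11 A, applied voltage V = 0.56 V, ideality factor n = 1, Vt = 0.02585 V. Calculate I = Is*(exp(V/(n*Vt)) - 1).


Step 1: V/(n*Vt) = 0.56/(1*0.02585) = 21.6634
Step 2: exp(21.6634) = 2.5603e+09
Step 3: I = 9.492e-11 * (2.5603e+09 - 1) = 2.43e-01 A

2.43e-01


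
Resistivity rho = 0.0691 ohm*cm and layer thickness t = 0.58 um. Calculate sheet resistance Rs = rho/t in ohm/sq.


Step 1: Convert thickness to cm: t = 0.58 um = 5.8000e-05 cm
Step 2: Rs = rho / t = 0.0691 / 5.8000e-05
Step 3: Rs = 1191.4 ohm/sq

1191.4


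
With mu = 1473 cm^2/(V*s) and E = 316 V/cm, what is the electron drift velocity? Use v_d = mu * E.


Step 1: v_d = mu * E
Step 2: v_d = 1473 * 316 = 465468
Step 3: v_d = 4.65e+05 cm/s

4.65e+05


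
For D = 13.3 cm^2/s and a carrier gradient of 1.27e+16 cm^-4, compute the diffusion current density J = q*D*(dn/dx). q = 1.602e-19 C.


Step 1: J = q * D * (dn/dx)
Step 2: J = 1.602e-19 * 13.3 * 1.27e+16
Step 3: J = 2.71e-02 A/cm^2

2.71e-02


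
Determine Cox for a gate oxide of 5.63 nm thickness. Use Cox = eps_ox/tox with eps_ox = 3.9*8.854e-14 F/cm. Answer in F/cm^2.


Step 1: eps_ox = 3.9 * 8.854e-14 = 3.45306e-13 F/cm
Step 2: tox in cm = 5.63 nm * 1e-7 = 5.6300e-07 cm
Step 3: Cox = 3.45306e-13 / 5.6300e-07 = 6.13e-07 F/cm^2

6.13e-07


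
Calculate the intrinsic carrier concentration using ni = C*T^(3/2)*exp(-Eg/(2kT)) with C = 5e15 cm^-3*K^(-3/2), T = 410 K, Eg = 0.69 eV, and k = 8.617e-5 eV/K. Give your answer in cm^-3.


Step 1: Compute kT = 8.617e-5 * 410 = 0.0353297 eV
Step 2: Exponent = -Eg/(2kT) = -0.69/(2*0.0353297) = -9.76516
Step 3: T^(3/2) = 410^1.5 = 8301.87
Step 4: ni = 5e15 * 8301.87 * exp(-9.76516) = 2.38e+15 cm^-3

2.38e+15


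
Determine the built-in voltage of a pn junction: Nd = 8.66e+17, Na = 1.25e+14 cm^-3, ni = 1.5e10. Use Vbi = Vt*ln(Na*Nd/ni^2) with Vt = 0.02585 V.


Step 1: Compute Na*Nd/ni^2 = 1.25e+14 * 8.66e+17 / (1.5e10)^2 = 4.8111e+11
Step 2: ln(4.8111e+11) = 26.8994
Step 3: Vbi = 0.02585 * 26.8994 = 0.695 V

0.695


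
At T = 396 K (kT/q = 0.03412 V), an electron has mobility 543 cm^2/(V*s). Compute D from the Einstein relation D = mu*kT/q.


Step 1: D = mu * (kT/q)
Step 2: D = 543 * 0.03412
Step 3: D = 18.53 cm^2/s

18.53


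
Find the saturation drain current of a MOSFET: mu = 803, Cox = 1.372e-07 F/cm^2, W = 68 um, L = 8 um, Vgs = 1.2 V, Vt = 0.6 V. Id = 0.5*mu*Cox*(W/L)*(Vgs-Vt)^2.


Step 1: Overdrive voltage Vov = Vgs - Vt = 1.2 - 0.6 = 0.6 V
Step 2: W/L = 68/8 = 8.5
Step 3: Id = 0.5 * 803 * 1.372e-07 * 8.5 * 0.6^2
Step 4: Id = 1.69e-04 A

1.69e-04


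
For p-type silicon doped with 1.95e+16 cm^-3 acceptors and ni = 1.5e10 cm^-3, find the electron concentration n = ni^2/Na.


Step 1: Majority hole concentration p ≈ Na = 1.95e+16 cm^-3
Step 2: n = ni^2 / Na = (1.5e10)^2 / 1.95e+16
Step 3: n = 1.15e+04 cm^-3

1.15e+04


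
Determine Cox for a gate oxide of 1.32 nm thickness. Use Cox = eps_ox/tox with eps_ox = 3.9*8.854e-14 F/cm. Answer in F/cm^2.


Step 1: eps_ox = 3.9 * 8.854e-14 = 3.45306e-13 F/cm
Step 2: tox in cm = 1.32 nm * 1e-7 = 1.3200e-07 cm
Step 3: Cox = 3.45306e-13 / 1.3200e-07 = 2.62e-06 F/cm^2

2.62e-06


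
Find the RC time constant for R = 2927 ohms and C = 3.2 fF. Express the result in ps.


Step 1: tau = R * C
Step 2: tau = 2927 * 3.2 fF = 2927 * 3.2e-15 F
Step 3: tau = 9.3664e-12 s = 9.3664 ps

9.3664


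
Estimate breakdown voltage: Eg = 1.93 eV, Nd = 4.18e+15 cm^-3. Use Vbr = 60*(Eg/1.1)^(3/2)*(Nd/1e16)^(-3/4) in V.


Step 1: Eg/1.1 = 1.93/1.1 = 1.754545
Step 2: (Eg/1.1)^1.5 = 1.754545^1.5 = 2.324057
Step 3: (Nd/1e16)^(-0.75) = (0.418)^(-0.75) = 1.923613
Step 4: Vbr = 60 * 2.324057 * 1.923613 = 268.2 V

268.2


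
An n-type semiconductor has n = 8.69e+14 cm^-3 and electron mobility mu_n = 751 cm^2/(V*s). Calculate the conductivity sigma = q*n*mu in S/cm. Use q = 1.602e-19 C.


Step 1: sigma = q * n * mu
Step 2: sigma = 1.602e-19 * 8.69e+14 * 751
Step 3: sigma = 1.045e-01 S/cm

1.045e-01


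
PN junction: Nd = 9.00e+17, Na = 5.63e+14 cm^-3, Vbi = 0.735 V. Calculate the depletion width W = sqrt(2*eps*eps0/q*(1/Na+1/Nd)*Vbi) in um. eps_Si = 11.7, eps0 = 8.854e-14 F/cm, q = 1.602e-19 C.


Step 1: 1/Na + 1/Nd = 1/5.63e+14 + 1/9.00e+17 = 1.77731e-15
Step 2: 2*eps*eps0/q = 2*11.7*8.854e-14/1.602e-19 = 1.293281e+07
Step 3: W^2 = 1.293281e+07 * 1.77731e-15 * 0.735 = 1.68944e-08
Step 4: W = sqrt(1.68944e-08) = 1.300e-04 cm = 1.3 um

1.3


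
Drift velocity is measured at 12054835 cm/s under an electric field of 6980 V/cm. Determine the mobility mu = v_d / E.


Step 1: mu = v_d / E
Step 2: mu = 12054835 / 6980
Step 3: mu = 1727.05 cm^2/(V*s)

1727.05


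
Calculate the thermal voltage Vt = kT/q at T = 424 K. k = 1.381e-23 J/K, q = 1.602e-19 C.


Step 1: kT = 1.381e-23 * 424 = 5.85544e-21 J
Step 2: Vt = kT/q = 5.85544e-21 / 1.602e-19
Step 3: Vt = 0.03655 V

0.03655


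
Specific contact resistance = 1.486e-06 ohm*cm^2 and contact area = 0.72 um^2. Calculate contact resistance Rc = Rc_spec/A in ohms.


Step 1: Convert area to cm^2: 0.72 um^2 = 7.2000e-09 cm^2
Step 2: Rc = Rc_spec / A = 1.486e-06 / 7.2000e-09
Step 3: Rc = 2.06e+02 ohms

2.06e+02


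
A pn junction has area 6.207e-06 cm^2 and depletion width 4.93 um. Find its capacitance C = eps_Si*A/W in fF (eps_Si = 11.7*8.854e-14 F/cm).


Step 1: eps_Si = 11.7 * 8.854e-14 = 1.035918e-12 F/cm
Step 2: W in cm = 4.93 * 1e-4 = 4.93e-04 cm
Step 3: C = 1.035918e-12 * 6.207e-06 / 4.93e-04 = 1.304248e-14 F
Step 4: C = 13.04 fF

13.04


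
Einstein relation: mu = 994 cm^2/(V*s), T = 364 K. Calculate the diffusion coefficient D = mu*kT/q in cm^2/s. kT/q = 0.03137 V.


Step 1: D = mu * (kT/q)
Step 2: D = 994 * 0.03137
Step 3: D = 31.18 cm^2/s

31.18


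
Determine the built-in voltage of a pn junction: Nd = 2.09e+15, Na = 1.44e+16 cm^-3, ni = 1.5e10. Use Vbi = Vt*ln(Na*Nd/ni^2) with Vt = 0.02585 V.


Step 1: Compute Na*Nd/ni^2 = 1.44e+16 * 2.09e+15 / (1.5e10)^2 = 1.3376e+11
Step 2: ln(1.3376e+11) = 25.6193
Step 3: Vbi = 0.02585 * 25.6193 = 0.662 V

0.662


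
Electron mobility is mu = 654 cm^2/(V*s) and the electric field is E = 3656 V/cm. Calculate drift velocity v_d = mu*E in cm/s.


Step 1: v_d = mu * E
Step 2: v_d = 654 * 3656 = 2391024
Step 3: v_d = 2.39e+06 cm/s

2.39e+06


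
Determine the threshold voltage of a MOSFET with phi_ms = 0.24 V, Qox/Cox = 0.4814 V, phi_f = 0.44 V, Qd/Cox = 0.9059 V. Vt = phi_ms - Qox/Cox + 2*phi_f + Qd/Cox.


Step 1: Vt = phi_ms - Qox/Cox + 2*phi_f + Qd/Cox
Step 2: Vt = 0.24 - 0.4814 + 2*0.44 + 0.9059
Step 3: Vt = 0.24 - 0.4814 + 0.88 + 0.9059
Step 4: Vt = 1.5445 V

1.5445


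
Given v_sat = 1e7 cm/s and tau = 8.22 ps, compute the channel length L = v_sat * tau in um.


Step 1: tau in seconds = 8.22 ps * 1e-12 = 8.2200e-12 s
Step 2: L = v_sat * tau = 1e7 * 8.2200e-12 = 8.2200e-05 cm
Step 3: L in um = 8.2200e-05 * 1e4 = 0.822 um

0.822


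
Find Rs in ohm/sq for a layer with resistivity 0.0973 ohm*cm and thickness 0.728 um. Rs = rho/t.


Step 1: Convert thickness to cm: t = 0.728 um = 7.2800e-05 cm
Step 2: Rs = rho / t = 0.0973 / 7.2800e-05
Step 3: Rs = 1336.5 ohm/sq

1336.5


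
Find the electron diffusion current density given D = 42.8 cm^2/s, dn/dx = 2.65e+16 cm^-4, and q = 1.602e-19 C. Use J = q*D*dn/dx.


Step 1: J = q * D * (dn/dx)
Step 2: J = 1.602e-19 * 42.8 * 2.65e+16
Step 3: J = 1.82e-01 A/cm^2

1.82e-01


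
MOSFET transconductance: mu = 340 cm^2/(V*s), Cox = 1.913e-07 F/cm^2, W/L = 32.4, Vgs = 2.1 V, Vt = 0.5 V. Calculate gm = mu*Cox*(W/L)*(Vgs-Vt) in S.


Step 1: Vov = Vgs - Vt = 2.1 - 0.5 = 1.6 V
Step 2: gm = mu * Cox * (W/L) * Vov
Step 3: gm = 340 * 1.913e-07 * 32.4 * 1.6 = 3.37e-03 S

3.37e-03


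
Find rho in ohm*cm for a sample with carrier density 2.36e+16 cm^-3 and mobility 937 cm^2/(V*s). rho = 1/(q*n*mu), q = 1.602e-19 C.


Step 1: sigma = q * n * mu = 1.602e-19 * 2.36e+16 * 937 = 3.54253e+00 S/cm
Step 2: rho = 1 / sigma = 1 / 3.54253e+00 = 0.2823 ohm*cm

0.2823


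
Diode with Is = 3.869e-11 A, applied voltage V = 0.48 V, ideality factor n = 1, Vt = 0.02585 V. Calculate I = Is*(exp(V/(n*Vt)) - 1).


Step 1: V/(n*Vt) = 0.48/(1*0.02585) = 18.5687
Step 2: exp(18.5687) = 1.1595e+08
Step 3: I = 3.869e-11 * (1.1595e+08 - 1) = 4.49e-03 A

4.49e-03


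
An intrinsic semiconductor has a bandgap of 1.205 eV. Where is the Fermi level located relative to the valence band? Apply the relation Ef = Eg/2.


Step 1: For an intrinsic semiconductor, the Fermi level sits at midgap.
Step 2: Ef = Eg / 2 = 1.205 / 2 = 0.6025 eV

0.6025


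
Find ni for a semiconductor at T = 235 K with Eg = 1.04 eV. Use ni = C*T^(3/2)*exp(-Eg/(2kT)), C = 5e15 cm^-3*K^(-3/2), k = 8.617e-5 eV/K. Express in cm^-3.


Step 1: Compute kT = 8.617e-5 * 235 = 0.02024995 eV
Step 2: Exponent = -Eg/(2kT) = -1.04/(2*0.02024995) = -25.67908
Step 3: T^(3/2) = 235^1.5 = 3602.48
Step 4: ni = 5e15 * 3602.48 * exp(-25.67908) = 1.27e+08 cm^-3

1.27e+08


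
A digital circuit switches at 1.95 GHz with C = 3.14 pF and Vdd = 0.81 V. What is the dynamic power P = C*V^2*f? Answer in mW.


Step 1: V^2 = 0.81^2 = 0.6561 V^2
Step 2: P = C*V^2*f = 3.14e-12 F * 0.6561 * 1.95e9 Hz
Step 3: P = 4.0173003e-03 W
Step 4: P = 4.017 mW

4.017


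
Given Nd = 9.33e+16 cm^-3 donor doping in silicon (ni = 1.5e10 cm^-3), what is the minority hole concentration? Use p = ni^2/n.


Step 1: Since Nd >> ni, n ≈ Nd = 9.33e+16 cm^-3
Step 2: p = ni^2 / n = (1.5e10)^2 / 9.33e+16
Step 3: p = 2.25e20 / 9.33e+16 = 2.41e+03 cm^-3

2.41e+03


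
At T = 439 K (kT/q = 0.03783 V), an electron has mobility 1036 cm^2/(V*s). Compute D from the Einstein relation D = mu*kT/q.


Step 1: D = mu * (kT/q)
Step 2: D = 1036 * 0.03783
Step 3: D = 39.19 cm^2/s

39.19


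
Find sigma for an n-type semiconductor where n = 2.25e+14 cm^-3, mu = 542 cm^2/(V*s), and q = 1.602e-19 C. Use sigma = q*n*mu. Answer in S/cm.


Step 1: sigma = q * n * mu
Step 2: sigma = 1.602e-19 * 2.25e+14 * 542
Step 3: sigma = 1.954e-02 S/cm

1.954e-02


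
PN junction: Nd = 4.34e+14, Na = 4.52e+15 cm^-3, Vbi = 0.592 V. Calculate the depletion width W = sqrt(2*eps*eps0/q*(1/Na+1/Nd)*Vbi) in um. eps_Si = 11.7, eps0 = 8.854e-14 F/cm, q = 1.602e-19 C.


Step 1: 1/Na + 1/Nd = 1/4.52e+15 + 1/4.34e+14 = 2.52539e-15
Step 2: 2*eps*eps0/q = 2*11.7*8.854e-14/1.602e-19 = 1.293281e+07
Step 3: W^2 = 1.293281e+07 * 2.52539e-15 * 0.592 = 1.93350e-08
Step 4: W = sqrt(1.93350e-08) = 1.391e-04 cm = 1.391 um

1.391


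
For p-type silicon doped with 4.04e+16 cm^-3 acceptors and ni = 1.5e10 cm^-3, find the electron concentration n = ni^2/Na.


Step 1: Majority hole concentration p ≈ Na = 4.04e+16 cm^-3
Step 2: n = ni^2 / Na = (1.5e10)^2 / 4.04e+16
Step 3: n = 5.57e+03 cm^-3

5.57e+03


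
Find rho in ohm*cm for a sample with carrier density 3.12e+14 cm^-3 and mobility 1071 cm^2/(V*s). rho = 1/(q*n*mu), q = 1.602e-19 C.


Step 1: sigma = q * n * mu = 1.602e-19 * 3.12e+14 * 1071 = 5.35312e-02 S/cm
Step 2: rho = 1 / sigma = 1 / 5.35312e-02 = 18.68 ohm*cm

18.68


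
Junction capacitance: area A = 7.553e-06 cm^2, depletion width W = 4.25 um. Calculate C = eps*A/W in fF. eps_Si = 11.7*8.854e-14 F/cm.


Step 1: eps_Si = 11.7 * 8.854e-14 = 1.035918e-12 F/cm
Step 2: W in cm = 4.25 * 1e-4 = 4.25e-04 cm
Step 3: C = 1.035918e-12 * 7.553e-06 / 4.25e-04 = 1.841009e-14 F
Step 4: C = 18.41 fF

18.41


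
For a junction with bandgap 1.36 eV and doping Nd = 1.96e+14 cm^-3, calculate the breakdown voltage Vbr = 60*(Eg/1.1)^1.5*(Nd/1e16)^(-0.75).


Step 1: Eg/1.1 = 1.36/1.1 = 1.236364
Step 2: (Eg/1.1)^1.5 = 1.236364^1.5 = 1.374737
Step 3: (Nd/1e16)^(-0.75) = (0.0196)^(-0.75) = 19.090089
Step 4: Vbr = 60 * 1.374737 * 19.090089 = 1574.6 V

1574.6


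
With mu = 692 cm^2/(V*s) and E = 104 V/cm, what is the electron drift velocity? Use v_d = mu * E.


Step 1: v_d = mu * E
Step 2: v_d = 692 * 104 = 71968
Step 3: v_d = 7.20e+04 cm/s

7.20e+04


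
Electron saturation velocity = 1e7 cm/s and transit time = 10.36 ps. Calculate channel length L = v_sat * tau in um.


Step 1: tau in seconds = 10.36 ps * 1e-12 = 1.0360e-11 s
Step 2: L = v_sat * tau = 1e7 * 1.0360e-11 = 1.0360e-04 cm
Step 3: L in um = 1.0360e-04 * 1e4 = 1.036 um

1.036


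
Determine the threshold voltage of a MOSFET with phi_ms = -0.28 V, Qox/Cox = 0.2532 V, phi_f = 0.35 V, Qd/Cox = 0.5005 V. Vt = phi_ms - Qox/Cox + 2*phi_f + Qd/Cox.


Step 1: Vt = phi_ms - Qox/Cox + 2*phi_f + Qd/Cox
Step 2: Vt = -0.28 - 0.2532 + 2*0.35 + 0.5005
Step 3: Vt = -0.28 - 0.2532 + 0.7 + 0.5005
Step 4: Vt = 0.6673 V

0.6673


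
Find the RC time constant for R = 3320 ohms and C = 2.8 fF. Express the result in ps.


Step 1: tau = R * C
Step 2: tau = 3320 * 2.8 fF = 3320 * 2.8e-15 F
Step 3: tau = 9.296e-12 s = 9.296 ps

9.296


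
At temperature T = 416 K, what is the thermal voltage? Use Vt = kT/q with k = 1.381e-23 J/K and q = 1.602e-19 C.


Step 1: kT = 1.381e-23 * 416 = 5.74496e-21 J
Step 2: Vt = kT/q = 5.74496e-21 / 1.602e-19
Step 3: Vt = 0.03586 V

0.03586


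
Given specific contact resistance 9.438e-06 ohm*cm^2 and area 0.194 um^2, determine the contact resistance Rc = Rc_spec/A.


Step 1: Convert area to cm^2: 0.194 um^2 = 1.9400e-09 cm^2
Step 2: Rc = Rc_spec / A = 9.438e-06 / 1.9400e-09
Step 3: Rc = 4.86e+03 ohms

4.86e+03


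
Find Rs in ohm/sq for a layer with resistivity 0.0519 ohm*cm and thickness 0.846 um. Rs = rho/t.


Step 1: Convert thickness to cm: t = 0.846 um = 8.4600e-05 cm
Step 2: Rs = rho / t = 0.0519 / 8.4600e-05
Step 3: Rs = 613.5 ohm/sq

613.5


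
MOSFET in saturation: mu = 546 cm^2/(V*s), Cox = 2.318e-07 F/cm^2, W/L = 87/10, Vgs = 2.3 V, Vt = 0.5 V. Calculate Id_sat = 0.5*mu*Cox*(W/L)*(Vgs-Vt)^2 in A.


Step 1: Overdrive voltage Vov = Vgs - Vt = 2.3 - 0.5 = 1.8 V
Step 2: W/L = 87/10 = 8.7
Step 3: Id = 0.5 * 546 * 2.318e-07 * 8.7 * 1.8^2
Step 4: Id = 1.78e-03 A

1.78e-03


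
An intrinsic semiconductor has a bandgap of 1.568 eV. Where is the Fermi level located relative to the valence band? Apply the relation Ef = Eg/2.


Step 1: For an intrinsic semiconductor, the Fermi level sits at midgap.
Step 2: Ef = Eg / 2 = 1.568 / 2 = 0.784 eV

0.784


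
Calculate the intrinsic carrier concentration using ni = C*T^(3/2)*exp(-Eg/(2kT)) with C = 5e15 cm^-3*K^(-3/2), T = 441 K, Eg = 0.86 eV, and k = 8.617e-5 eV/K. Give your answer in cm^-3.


Step 1: Compute kT = 8.617e-5 * 441 = 0.03800097 eV
Step 2: Exponent = -Eg/(2kT) = -0.86/(2*0.03800097) = -11.31550
Step 3: T^(3/2) = 441^1.5 = 9261.00
Step 4: ni = 5e15 * 9261.00 * exp(-11.31550) = 5.64e+14 cm^-3

5.64e+14


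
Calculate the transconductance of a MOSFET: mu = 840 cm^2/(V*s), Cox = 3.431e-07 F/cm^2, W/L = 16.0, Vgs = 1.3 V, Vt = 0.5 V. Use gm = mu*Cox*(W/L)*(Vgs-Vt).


Step 1: Vov = Vgs - Vt = 1.3 - 0.5 = 0.8 V
Step 2: gm = mu * Cox * (W/L) * Vov
Step 3: gm = 840 * 3.431e-07 * 16.0 * 0.8 = 3.69e-03 S

3.69e-03


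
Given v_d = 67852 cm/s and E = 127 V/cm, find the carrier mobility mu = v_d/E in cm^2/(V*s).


Step 1: mu = v_d / E
Step 2: mu = 67852 / 127
Step 3: mu = 534.27 cm^2/(V*s)

534.27


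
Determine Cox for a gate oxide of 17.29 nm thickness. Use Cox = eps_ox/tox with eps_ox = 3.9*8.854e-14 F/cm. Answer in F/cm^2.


Step 1: eps_ox = 3.9 * 8.854e-14 = 3.45306e-13 F/cm
Step 2: tox in cm = 17.29 nm * 1e-7 = 1.7290e-06 cm
Step 3: Cox = 3.45306e-13 / 1.7290e-06 = 2.00e-07 F/cm^2

2.00e-07


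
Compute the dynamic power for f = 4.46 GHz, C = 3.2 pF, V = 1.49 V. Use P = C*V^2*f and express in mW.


Step 1: V^2 = 1.49^2 = 2.2201 V^2
Step 2: P = C*V^2*f = 3.2e-12 F * 2.2201 * 4.46e9 Hz
Step 3: P = 3.16852672e-02 W
Step 4: P = 31.685 mW

31.685


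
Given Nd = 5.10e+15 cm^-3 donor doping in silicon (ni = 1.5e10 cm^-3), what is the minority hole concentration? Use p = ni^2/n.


Step 1: Since Nd >> ni, n ≈ Nd = 5.10e+15 cm^-3
Step 2: p = ni^2 / n = (1.5e10)^2 / 5.10e+15
Step 3: p = 2.25e20 / 5.10e+15 = 4.41e+04 cm^-3

4.41e+04


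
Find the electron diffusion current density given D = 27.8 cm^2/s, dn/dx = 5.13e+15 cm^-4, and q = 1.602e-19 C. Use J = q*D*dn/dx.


Step 1: J = q * D * (dn/dx)
Step 2: J = 1.602e-19 * 27.8 * 5.13e+15
Step 3: J = 2.28e-02 A/cm^2

2.28e-02


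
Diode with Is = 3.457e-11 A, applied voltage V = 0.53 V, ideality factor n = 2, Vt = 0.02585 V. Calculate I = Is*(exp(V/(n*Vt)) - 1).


Step 1: V/(n*Vt) = 0.53/(2*0.02585) = 10.2515
Step 2: exp(10.2515) = 2.8325e+04
Step 3: I = 3.457e-11 * (2.8325e+04 - 1) = 9.79e-07 A

9.79e-07


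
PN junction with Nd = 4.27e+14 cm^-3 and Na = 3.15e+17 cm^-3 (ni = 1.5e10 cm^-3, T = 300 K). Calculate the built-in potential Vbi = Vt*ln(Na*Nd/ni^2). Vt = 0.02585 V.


Step 1: Compute Na*Nd/ni^2 = 3.15e+17 * 4.27e+14 / (1.5e10)^2 = 5.9780e+11
Step 2: ln(5.9780e+11) = 27.1165
Step 3: Vbi = 0.02585 * 27.1165 = 0.701 V

0.701


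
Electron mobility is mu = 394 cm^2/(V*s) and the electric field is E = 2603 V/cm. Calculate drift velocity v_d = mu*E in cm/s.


Step 1: v_d = mu * E
Step 2: v_d = 394 * 2603 = 1025582
Step 3: v_d = 1.03e+06 cm/s

1.03e+06


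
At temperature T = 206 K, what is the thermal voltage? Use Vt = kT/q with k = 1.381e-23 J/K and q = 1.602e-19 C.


Step 1: kT = 1.381e-23 * 206 = 2.84486e-21 J
Step 2: Vt = kT/q = 2.84486e-21 / 1.602e-19
Step 3: Vt = 0.01776 V

0.01776


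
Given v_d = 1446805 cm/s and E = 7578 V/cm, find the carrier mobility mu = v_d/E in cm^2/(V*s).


Step 1: mu = v_d / E
Step 2: mu = 1446805 / 7578
Step 3: mu = 190.92 cm^2/(V*s)

190.92


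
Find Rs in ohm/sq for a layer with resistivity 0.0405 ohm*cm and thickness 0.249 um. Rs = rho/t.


Step 1: Convert thickness to cm: t = 0.249 um = 2.4900e-05 cm
Step 2: Rs = rho / t = 0.0405 / 2.4900e-05
Step 3: Rs = 1626.5 ohm/sq

1626.5


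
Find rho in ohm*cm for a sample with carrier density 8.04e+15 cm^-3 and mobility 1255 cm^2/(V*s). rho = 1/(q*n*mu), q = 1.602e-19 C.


Step 1: sigma = q * n * mu = 1.602e-19 * 8.04e+15 * 1255 = 1.61645e+00 S/cm
Step 2: rho = 1 / sigma = 1 / 1.61645e+00 = 0.6186 ohm*cm

0.6186


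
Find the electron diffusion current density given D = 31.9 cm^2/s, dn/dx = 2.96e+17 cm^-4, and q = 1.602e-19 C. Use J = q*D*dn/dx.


Step 1: J = q * D * (dn/dx)
Step 2: J = 1.602e-19 * 31.9 * 2.96e+17
Step 3: J = 1.51e+00 A/cm^2

1.51e+00


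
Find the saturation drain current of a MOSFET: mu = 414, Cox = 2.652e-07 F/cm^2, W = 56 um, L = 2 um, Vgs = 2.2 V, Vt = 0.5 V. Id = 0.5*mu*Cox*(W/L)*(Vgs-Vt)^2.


Step 1: Overdrive voltage Vov = Vgs - Vt = 2.2 - 0.5 = 1.7 V
Step 2: W/L = 56/2 = 28
Step 3: Id = 0.5 * 414 * 2.652e-07 * 28 * 1.7^2
Step 4: Id = 4.44e-03 A

4.44e-03


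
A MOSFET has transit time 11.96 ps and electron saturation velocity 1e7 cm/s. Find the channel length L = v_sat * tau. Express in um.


Step 1: tau in seconds = 11.96 ps * 1e-12 = 1.1960e-11 s
Step 2: L = v_sat * tau = 1e7 * 1.1960e-11 = 1.1960e-04 cm
Step 3: L in um = 1.1960e-04 * 1e4 = 1.196 um

1.196


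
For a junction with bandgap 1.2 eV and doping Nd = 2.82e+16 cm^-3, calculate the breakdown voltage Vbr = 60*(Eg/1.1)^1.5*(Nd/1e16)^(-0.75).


Step 1: Eg/1.1 = 1.2/1.1 = 1.090909
Step 2: (Eg/1.1)^1.5 = 1.090909^1.5 = 1.139417
Step 3: (Nd/1e16)^(-0.75) = (2.82)^(-0.75) = 0.459529
Step 4: Vbr = 60 * 1.139417 * 0.459529 = 31.4 V

31.4


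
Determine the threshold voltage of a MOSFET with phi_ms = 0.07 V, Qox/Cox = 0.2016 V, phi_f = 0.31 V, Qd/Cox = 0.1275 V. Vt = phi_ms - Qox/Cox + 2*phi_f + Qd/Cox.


Step 1: Vt = phi_ms - Qox/Cox + 2*phi_f + Qd/Cox
Step 2: Vt = 0.07 - 0.2016 + 2*0.31 + 0.1275
Step 3: Vt = 0.07 - 0.2016 + 0.62 + 0.1275
Step 4: Vt = 0.6159 V

0.6159


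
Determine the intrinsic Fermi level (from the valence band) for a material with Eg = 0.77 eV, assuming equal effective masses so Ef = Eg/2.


Step 1: For an intrinsic semiconductor, the Fermi level sits at midgap.
Step 2: Ef = Eg / 2 = 0.77 / 2 = 0.385 eV

0.385


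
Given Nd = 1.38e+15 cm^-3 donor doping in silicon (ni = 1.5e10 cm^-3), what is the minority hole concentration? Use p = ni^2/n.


Step 1: Since Nd >> ni, n ≈ Nd = 1.38e+15 cm^-3
Step 2: p = ni^2 / n = (1.5e10)^2 / 1.38e+15
Step 3: p = 2.25e20 / 1.38e+15 = 1.63e+05 cm^-3

1.63e+05


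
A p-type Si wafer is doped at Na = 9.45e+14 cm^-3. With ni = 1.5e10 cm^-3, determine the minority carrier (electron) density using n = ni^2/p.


Step 1: Majority hole concentration p ≈ Na = 9.45e+14 cm^-3
Step 2: n = ni^2 / Na = (1.5e10)^2 / 9.45e+14
Step 3: n = 2.38e+05 cm^-3

2.38e+05


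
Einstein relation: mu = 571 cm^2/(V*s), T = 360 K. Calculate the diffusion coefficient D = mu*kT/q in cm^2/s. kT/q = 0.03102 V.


Step 1: D = mu * (kT/q)
Step 2: D = 571 * 0.03102
Step 3: D = 17.71 cm^2/s

17.71


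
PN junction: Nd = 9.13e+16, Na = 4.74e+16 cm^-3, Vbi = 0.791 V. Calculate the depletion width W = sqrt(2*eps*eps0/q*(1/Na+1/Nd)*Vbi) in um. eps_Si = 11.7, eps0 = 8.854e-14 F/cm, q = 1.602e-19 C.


Step 1: 1/Na + 1/Nd = 1/4.74e+16 + 1/9.13e+16 = 3.20499e-17
Step 2: 2*eps*eps0/q = 2*11.7*8.854e-14/1.602e-19 = 1.293281e+07
Step 3: W^2 = 1.293281e+07 * 3.20499e-17 * 0.791 = 3.27866e-10
Step 4: W = sqrt(3.27866e-10) = 1.811e-05 cm = 0.1811 um

0.1811


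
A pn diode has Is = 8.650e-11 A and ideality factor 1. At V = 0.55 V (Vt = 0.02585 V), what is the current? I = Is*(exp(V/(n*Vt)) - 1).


Step 1: V/(n*Vt) = 0.55/(1*0.02585) = 21.2766
Step 2: exp(21.2766) = 1.7390e+09
Step 3: I = 8.650e-11 * (1.7390e+09 - 1) = 1.50e-01 A

1.50e-01


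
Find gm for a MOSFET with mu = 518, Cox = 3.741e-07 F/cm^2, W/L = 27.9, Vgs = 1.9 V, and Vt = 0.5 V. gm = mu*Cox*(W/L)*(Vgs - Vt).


Step 1: Vov = Vgs - Vt = 1.9 - 0.5 = 1.4 V
Step 2: gm = mu * Cox * (W/L) * Vov
Step 3: gm = 518 * 3.741e-07 * 27.9 * 1.4 = 7.57e-03 S

7.57e-03


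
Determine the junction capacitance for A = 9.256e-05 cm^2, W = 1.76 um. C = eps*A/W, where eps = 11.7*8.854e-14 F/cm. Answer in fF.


Step 1: eps_Si = 11.7 * 8.854e-14 = 1.035918e-12 F/cm
Step 2: W in cm = 1.76 * 1e-4 = 1.76e-04 cm
Step 3: C = 1.035918e-12 * 9.256e-05 / 1.76e-04 = 5.447987e-13 F
Step 4: C = 544.8 fF

544.8


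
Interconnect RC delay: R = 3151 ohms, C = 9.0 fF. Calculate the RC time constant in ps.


Step 1: tau = R * C
Step 2: tau = 3151 * 9.0 fF = 3151 * 9.0e-15 F
Step 3: tau = 2.8359e-11 s = 28.359 ps

28.359


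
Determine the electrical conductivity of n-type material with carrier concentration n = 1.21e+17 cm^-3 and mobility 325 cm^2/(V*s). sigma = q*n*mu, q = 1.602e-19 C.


Step 1: sigma = q * n * mu
Step 2: sigma = 1.602e-19 * 1.21e+17 * 325
Step 3: sigma = 6.300e+00 S/cm

6.300e+00


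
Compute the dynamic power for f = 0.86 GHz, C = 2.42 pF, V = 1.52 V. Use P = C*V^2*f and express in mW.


Step 1: V^2 = 1.52^2 = 2.3104 V^2
Step 2: P = C*V^2*f = 2.42e-12 F * 2.3104 * 0.86e9 Hz
Step 3: P = 4.80840448e-03 W
Step 4: P = 4.808 mW

4.808


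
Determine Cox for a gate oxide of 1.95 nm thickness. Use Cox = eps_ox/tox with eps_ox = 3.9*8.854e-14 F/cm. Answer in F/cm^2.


Step 1: eps_ox = 3.9 * 8.854e-14 = 3.45306e-13 F/cm
Step 2: tox in cm = 1.95 nm * 1e-7 = 1.9500e-07 cm
Step 3: Cox = 3.45306e-13 / 1.9500e-07 = 1.77e-06 F/cm^2

1.77e-06


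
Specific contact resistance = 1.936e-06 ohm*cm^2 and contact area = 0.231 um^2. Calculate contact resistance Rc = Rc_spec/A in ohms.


Step 1: Convert area to cm^2: 0.231 um^2 = 2.3100e-09 cm^2
Step 2: Rc = Rc_spec / A = 1.936e-06 / 2.3100e-09
Step 3: Rc = 8.38e+02 ohms

8.38e+02


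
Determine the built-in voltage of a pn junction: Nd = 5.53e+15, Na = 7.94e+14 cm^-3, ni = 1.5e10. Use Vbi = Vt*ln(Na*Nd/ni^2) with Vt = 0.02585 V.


Step 1: Compute Na*Nd/ni^2 = 7.94e+14 * 5.53e+15 / (1.5e10)^2 = 1.9515e+10
Step 2: ln(1.9515e+10) = 23.6944
Step 3: Vbi = 0.02585 * 23.6944 = 0.613 V

0.613


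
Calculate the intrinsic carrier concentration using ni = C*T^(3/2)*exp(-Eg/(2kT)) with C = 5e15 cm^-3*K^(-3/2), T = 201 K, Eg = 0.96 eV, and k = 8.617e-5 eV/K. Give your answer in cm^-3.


Step 1: Compute kT = 8.617e-5 * 201 = 0.01732017 eV
Step 2: Exponent = -Eg/(2kT) = -0.96/(2*0.01732017) = -27.71335
Step 3: T^(3/2) = 201^1.5 = 2849.67
Step 4: ni = 5e15 * 2849.67 * exp(-27.71335) = 1.31e+07 cm^-3

1.31e+07


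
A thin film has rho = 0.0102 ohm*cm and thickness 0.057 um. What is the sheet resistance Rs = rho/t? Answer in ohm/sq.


Step 1: Convert thickness to cm: t = 0.057 um = 5.7000e-06 cm
Step 2: Rs = rho / t = 0.0102 / 5.7000e-06
Step 3: Rs = 1789.5 ohm/sq

1789.5


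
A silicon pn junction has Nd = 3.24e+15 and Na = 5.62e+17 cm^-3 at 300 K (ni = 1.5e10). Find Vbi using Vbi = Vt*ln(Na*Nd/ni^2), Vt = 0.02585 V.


Step 1: Compute Na*Nd/ni^2 = 5.62e+17 * 3.24e+15 / (1.5e10)^2 = 8.0928e+12
Step 2: ln(8.0928e+12) = 29.7220
Step 3: Vbi = 0.02585 * 29.7220 = 0.768 V

0.768


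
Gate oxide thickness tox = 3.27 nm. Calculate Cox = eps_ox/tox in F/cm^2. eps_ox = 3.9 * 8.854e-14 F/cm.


Step 1: eps_ox = 3.9 * 8.854e-14 = 3.45306e-13 F/cm
Step 2: tox in cm = 3.27 nm * 1e-7 = 3.2700e-07 cm
Step 3: Cox = 3.45306e-13 / 3.2700e-07 = 1.06e-06 F/cm^2

1.06e-06


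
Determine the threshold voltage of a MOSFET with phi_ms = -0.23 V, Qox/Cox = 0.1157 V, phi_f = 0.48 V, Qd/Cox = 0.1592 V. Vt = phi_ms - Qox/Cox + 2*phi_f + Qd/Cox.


Step 1: Vt = phi_ms - Qox/Cox + 2*phi_f + Qd/Cox
Step 2: Vt = -0.23 - 0.1157 + 2*0.48 + 0.1592
Step 3: Vt = -0.23 - 0.1157 + 0.96 + 0.1592
Step 4: Vt = 0.7735 V

0.7735


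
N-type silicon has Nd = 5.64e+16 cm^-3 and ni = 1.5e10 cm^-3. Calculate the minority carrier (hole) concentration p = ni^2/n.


Step 1: Since Nd >> ni, n ≈ Nd = 5.64e+16 cm^-3
Step 2: p = ni^2 / n = (1.5e10)^2 / 5.64e+16
Step 3: p = 2.25e20 / 5.64e+16 = 3.99e+03 cm^-3

3.99e+03


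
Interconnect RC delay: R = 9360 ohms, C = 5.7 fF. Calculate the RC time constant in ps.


Step 1: tau = R * C
Step 2: tau = 9360 * 5.7 fF = 9360 * 5.7e-15 F
Step 3: tau = 5.3352e-11 s = 53.352 ps

53.352


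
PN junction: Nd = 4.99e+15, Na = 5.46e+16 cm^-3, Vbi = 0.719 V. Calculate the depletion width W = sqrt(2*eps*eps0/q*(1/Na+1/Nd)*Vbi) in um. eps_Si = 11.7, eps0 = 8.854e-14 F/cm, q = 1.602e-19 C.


Step 1: 1/Na + 1/Nd = 1/5.46e+16 + 1/4.99e+15 = 2.18716e-16
Step 2: 2*eps*eps0/q = 2*11.7*8.854e-14/1.602e-19 = 1.293281e+07
Step 3: W^2 = 1.293281e+07 * 2.18716e-16 * 0.719 = 2.03377e-09
Step 4: W = sqrt(2.03377e-09) = 4.510e-05 cm = 0.451 um

0.451


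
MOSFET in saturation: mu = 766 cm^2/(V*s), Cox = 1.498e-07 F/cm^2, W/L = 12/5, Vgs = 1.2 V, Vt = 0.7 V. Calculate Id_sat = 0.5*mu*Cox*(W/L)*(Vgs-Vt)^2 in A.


Step 1: Overdrive voltage Vov = Vgs - Vt = 1.2 - 0.7 = 0.5 V
Step 2: W/L = 12/5 = 2.4
Step 3: Id = 0.5 * 766 * 1.498e-07 * 2.4 * 0.5^2
Step 4: Id = 3.44e-05 A

3.44e-05


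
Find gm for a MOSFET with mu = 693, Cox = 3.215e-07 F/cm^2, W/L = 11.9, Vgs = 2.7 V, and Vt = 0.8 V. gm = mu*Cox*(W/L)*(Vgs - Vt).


Step 1: Vov = Vgs - Vt = 2.7 - 0.8 = 1.9 V
Step 2: gm = mu * Cox * (W/L) * Vov
Step 3: gm = 693 * 3.215e-07 * 11.9 * 1.9 = 5.04e-03 S

5.04e-03


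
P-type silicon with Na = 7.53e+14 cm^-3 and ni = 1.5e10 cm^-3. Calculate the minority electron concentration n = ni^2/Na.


Step 1: Majority hole concentration p ≈ Na = 7.53e+14 cm^-3
Step 2: n = ni^2 / Na = (1.5e10)^2 / 7.53e+14
Step 3: n = 2.99e+05 cm^-3

2.99e+05


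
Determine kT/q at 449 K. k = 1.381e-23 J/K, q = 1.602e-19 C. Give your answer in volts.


Step 1: kT = 1.381e-23 * 449 = 6.20069e-21 J
Step 2: Vt = kT/q = 6.20069e-21 / 1.602e-19
Step 3: Vt = 0.03871 V

0.03871


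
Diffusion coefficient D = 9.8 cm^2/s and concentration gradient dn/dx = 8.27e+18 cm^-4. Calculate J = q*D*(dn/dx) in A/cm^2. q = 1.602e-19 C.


Step 1: J = q * D * (dn/dx)
Step 2: J = 1.602e-19 * 9.8 * 8.27e+18
Step 3: J = 1.30e+01 A/cm^2

1.30e+01


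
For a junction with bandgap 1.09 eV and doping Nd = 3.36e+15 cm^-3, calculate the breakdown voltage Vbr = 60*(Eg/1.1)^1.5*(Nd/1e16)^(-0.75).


Step 1: Eg/1.1 = 1.09/1.1 = 0.990909
Step 2: (Eg/1.1)^1.5 = 0.990909^1.5 = 0.986395
Step 3: (Nd/1e16)^(-0.75) = (0.336)^(-0.75) = 2.265925
Step 4: Vbr = 60 * 0.986395 * 2.265925 = 134.1 V

134.1


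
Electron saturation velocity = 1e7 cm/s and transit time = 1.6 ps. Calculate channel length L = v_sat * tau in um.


Step 1: tau in seconds = 1.6 ps * 1e-12 = 1.6000e-12 s
Step 2: L = v_sat * tau = 1e7 * 1.6000e-12 = 1.6000e-05 cm
Step 3: L in um = 1.6000e-05 * 1e4 = 0.16 um

0.16


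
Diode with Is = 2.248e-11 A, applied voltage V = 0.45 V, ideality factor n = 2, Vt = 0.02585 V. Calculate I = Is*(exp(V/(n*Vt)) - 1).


Step 1: V/(n*Vt) = 0.45/(2*0.02585) = 8.7041
Step 2: exp(8.7041) = 6.0276e+03
Step 3: I = 2.248e-11 * (6.0276e+03 - 1) = 1.35e-07 A

1.35e-07


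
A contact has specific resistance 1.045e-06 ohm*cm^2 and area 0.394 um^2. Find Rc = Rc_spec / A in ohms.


Step 1: Convert area to cm^2: 0.394 um^2 = 3.9400e-09 cm^2
Step 2: Rc = Rc_spec / A = 1.045e-06 / 3.9400e-09
Step 3: Rc = 2.65e+02 ohms

2.65e+02


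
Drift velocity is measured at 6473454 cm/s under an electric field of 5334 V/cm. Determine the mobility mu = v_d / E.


Step 1: mu = v_d / E
Step 2: mu = 6473454 / 5334
Step 3: mu = 1213.62 cm^2/(V*s)

1213.62


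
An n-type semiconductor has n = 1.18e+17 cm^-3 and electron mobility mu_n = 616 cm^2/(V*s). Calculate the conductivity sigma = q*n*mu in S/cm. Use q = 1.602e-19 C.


Step 1: sigma = q * n * mu
Step 2: sigma = 1.602e-19 * 1.18e+17 * 616
Step 3: sigma = 1.164e+01 S/cm

1.164e+01


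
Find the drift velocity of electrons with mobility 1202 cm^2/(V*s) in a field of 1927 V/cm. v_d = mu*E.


Step 1: v_d = mu * E
Step 2: v_d = 1202 * 1927 = 2316254
Step 3: v_d = 2.32e+06 cm/s

2.32e+06


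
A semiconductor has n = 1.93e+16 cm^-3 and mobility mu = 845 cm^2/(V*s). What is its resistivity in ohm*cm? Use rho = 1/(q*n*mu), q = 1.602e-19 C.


Step 1: sigma = q * n * mu = 1.602e-19 * 1.93e+16 * 845 = 2.61262e+00 S/cm
Step 2: rho = 1 / sigma = 1 / 2.61262e+00 = 0.3828 ohm*cm

0.3828


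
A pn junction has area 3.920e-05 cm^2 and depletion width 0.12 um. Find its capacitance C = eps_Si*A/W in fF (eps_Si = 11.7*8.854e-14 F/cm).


Step 1: eps_Si = 11.7 * 8.854e-14 = 1.035918e-12 F/cm
Step 2: W in cm = 0.12 * 1e-4 = 1.20e-05 cm
Step 3: C = 1.035918e-12 * 3.920e-05 / 1.20e-05 = 3.383999e-12 F
Step 4: C = 3384.0 fF

3384.0


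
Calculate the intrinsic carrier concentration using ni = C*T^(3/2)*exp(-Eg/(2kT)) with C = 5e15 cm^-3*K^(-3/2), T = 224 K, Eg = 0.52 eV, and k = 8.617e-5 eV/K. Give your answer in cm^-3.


Step 1: Compute kT = 8.617e-5 * 224 = 0.01930208 eV
Step 2: Exponent = -Eg/(2kT) = -0.52/(2*0.01930208) = -13.47005
Step 3: T^(3/2) = 224^1.5 = 3352.53
Step 4: ni = 5e15 * 3352.53 * exp(-13.47005) = 2.37e+13 cm^-3

2.37e+13


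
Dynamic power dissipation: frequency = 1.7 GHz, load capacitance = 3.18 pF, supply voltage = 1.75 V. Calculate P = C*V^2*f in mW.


Step 1: V^2 = 1.75^2 = 3.0625 V^2
Step 2: P = C*V^2*f = 3.18e-12 F * 3.0625 * 1.7e9 Hz
Step 3: P = 1.6555875e-02 W
Step 4: P = 16.556 mW

16.556


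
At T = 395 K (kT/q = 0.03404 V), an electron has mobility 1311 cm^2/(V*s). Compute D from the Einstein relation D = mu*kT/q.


Step 1: D = mu * (kT/q)
Step 2: D = 1311 * 0.03404
Step 3: D = 44.63 cm^2/s

44.63


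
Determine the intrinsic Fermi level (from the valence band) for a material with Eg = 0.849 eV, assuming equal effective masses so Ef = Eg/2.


Step 1: For an intrinsic semiconductor, the Fermi level sits at midgap.
Step 2: Ef = Eg / 2 = 0.849 / 2 = 0.4245 eV

0.4245


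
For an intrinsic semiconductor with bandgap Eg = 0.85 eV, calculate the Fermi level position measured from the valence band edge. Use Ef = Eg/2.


Step 1: For an intrinsic semiconductor, the Fermi level sits at midgap.
Step 2: Ef = Eg / 2 = 0.85 / 2 = 0.425 eV

0.425


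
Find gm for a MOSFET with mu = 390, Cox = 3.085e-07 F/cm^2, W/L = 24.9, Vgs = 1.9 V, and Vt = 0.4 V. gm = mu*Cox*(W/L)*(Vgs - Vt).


Step 1: Vov = Vgs - Vt = 1.9 - 0.4 = 1.5 V
Step 2: gm = mu * Cox * (W/L) * Vov
Step 3: gm = 390 * 3.085e-07 * 24.9 * 1.5 = 4.49e-03 S

4.49e-03


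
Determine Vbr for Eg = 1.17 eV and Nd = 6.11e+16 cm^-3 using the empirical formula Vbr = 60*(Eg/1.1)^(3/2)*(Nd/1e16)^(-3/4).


Step 1: Eg/1.1 = 1.17/1.1 = 1.063636
Step 2: (Eg/1.1)^1.5 = 1.063636^1.5 = 1.096957
Step 3: (Nd/1e16)^(-0.75) = (6.11)^(-0.75) = 0.257317
Step 4: Vbr = 60 * 1.096957 * 0.257317 = 16.9 V

16.9


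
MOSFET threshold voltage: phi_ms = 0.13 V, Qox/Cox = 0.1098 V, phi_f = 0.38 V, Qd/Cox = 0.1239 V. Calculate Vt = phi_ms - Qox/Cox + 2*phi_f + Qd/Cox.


Step 1: Vt = phi_ms - Qox/Cox + 2*phi_f + Qd/Cox
Step 2: Vt = 0.13 - 0.1098 + 2*0.38 + 0.1239
Step 3: Vt = 0.13 - 0.1098 + 0.76 + 0.1239
Step 4: Vt = 0.9041 V

0.9041


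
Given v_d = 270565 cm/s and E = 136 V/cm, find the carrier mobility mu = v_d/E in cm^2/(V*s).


Step 1: mu = v_d / E
Step 2: mu = 270565 / 136
Step 3: mu = 1989.45 cm^2/(V*s)

1989.45


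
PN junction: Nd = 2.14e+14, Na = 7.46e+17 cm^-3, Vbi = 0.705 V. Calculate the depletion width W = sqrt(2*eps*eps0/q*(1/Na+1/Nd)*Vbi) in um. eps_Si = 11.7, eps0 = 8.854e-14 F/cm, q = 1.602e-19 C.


Step 1: 1/Na + 1/Nd = 1/7.46e+17 + 1/2.14e+14 = 4.67424e-15
Step 2: 2*eps*eps0/q = 2*11.7*8.854e-14/1.602e-19 = 1.293281e+07
Step 3: W^2 = 1.293281e+07 * 4.67424e-15 * 0.705 = 4.26180e-08
Step 4: W = sqrt(4.26180e-08) = 2.064e-04 cm = 2.064 um

2.064


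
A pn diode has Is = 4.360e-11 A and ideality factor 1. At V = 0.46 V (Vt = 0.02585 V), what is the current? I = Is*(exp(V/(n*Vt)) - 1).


Step 1: V/(n*Vt) = 0.46/(1*0.02585) = 17.7950
Step 2: exp(17.7950) = 5.3490e+07
Step 3: I = 4.360e-11 * (5.3490e+07 - 1) = 2.33e-03 A

2.33e-03


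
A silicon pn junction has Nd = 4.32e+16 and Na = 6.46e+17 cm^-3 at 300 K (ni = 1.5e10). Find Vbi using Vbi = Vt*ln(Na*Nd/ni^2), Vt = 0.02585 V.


Step 1: Compute Na*Nd/ni^2 = 6.46e+17 * 4.32e+16 / (1.5e10)^2 = 1.2403e+14
Step 2: ln(1.2403e+14) = 32.4515
Step 3: Vbi = 0.02585 * 32.4515 = 0.839 V

0.839
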